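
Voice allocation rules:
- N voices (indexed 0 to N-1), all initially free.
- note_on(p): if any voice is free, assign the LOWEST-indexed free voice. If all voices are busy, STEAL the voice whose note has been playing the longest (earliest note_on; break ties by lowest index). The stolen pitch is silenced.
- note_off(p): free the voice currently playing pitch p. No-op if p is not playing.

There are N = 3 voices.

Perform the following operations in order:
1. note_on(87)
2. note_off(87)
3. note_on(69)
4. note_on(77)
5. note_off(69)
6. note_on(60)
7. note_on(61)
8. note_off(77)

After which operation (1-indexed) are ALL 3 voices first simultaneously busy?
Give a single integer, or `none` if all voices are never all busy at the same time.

Answer: 7

Derivation:
Op 1: note_on(87): voice 0 is free -> assigned | voices=[87 - -]
Op 2: note_off(87): free voice 0 | voices=[- - -]
Op 3: note_on(69): voice 0 is free -> assigned | voices=[69 - -]
Op 4: note_on(77): voice 1 is free -> assigned | voices=[69 77 -]
Op 5: note_off(69): free voice 0 | voices=[- 77 -]
Op 6: note_on(60): voice 0 is free -> assigned | voices=[60 77 -]
Op 7: note_on(61): voice 2 is free -> assigned | voices=[60 77 61]
Op 8: note_off(77): free voice 1 | voices=[60 - 61]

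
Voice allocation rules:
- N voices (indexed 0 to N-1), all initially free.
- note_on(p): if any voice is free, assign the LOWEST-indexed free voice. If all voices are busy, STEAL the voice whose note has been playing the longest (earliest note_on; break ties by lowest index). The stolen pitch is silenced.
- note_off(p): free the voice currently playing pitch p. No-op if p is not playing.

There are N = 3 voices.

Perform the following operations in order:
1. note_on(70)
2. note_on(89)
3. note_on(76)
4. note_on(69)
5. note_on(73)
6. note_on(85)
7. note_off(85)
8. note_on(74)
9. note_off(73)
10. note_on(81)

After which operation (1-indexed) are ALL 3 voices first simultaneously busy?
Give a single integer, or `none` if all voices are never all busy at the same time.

Op 1: note_on(70): voice 0 is free -> assigned | voices=[70 - -]
Op 2: note_on(89): voice 1 is free -> assigned | voices=[70 89 -]
Op 3: note_on(76): voice 2 is free -> assigned | voices=[70 89 76]
Op 4: note_on(69): all voices busy, STEAL voice 0 (pitch 70, oldest) -> assign | voices=[69 89 76]
Op 5: note_on(73): all voices busy, STEAL voice 1 (pitch 89, oldest) -> assign | voices=[69 73 76]
Op 6: note_on(85): all voices busy, STEAL voice 2 (pitch 76, oldest) -> assign | voices=[69 73 85]
Op 7: note_off(85): free voice 2 | voices=[69 73 -]
Op 8: note_on(74): voice 2 is free -> assigned | voices=[69 73 74]
Op 9: note_off(73): free voice 1 | voices=[69 - 74]
Op 10: note_on(81): voice 1 is free -> assigned | voices=[69 81 74]

Answer: 3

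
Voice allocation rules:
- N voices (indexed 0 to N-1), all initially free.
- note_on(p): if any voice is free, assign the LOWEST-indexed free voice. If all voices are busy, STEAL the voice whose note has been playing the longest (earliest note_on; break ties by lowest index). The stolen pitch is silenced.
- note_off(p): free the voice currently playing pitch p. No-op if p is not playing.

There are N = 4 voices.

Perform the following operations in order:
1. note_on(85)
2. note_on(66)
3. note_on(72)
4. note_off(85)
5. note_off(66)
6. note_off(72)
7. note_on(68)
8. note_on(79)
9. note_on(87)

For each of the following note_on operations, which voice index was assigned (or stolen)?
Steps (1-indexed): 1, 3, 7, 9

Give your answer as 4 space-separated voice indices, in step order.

Answer: 0 2 0 2

Derivation:
Op 1: note_on(85): voice 0 is free -> assigned | voices=[85 - - -]
Op 2: note_on(66): voice 1 is free -> assigned | voices=[85 66 - -]
Op 3: note_on(72): voice 2 is free -> assigned | voices=[85 66 72 -]
Op 4: note_off(85): free voice 0 | voices=[- 66 72 -]
Op 5: note_off(66): free voice 1 | voices=[- - 72 -]
Op 6: note_off(72): free voice 2 | voices=[- - - -]
Op 7: note_on(68): voice 0 is free -> assigned | voices=[68 - - -]
Op 8: note_on(79): voice 1 is free -> assigned | voices=[68 79 - -]
Op 9: note_on(87): voice 2 is free -> assigned | voices=[68 79 87 -]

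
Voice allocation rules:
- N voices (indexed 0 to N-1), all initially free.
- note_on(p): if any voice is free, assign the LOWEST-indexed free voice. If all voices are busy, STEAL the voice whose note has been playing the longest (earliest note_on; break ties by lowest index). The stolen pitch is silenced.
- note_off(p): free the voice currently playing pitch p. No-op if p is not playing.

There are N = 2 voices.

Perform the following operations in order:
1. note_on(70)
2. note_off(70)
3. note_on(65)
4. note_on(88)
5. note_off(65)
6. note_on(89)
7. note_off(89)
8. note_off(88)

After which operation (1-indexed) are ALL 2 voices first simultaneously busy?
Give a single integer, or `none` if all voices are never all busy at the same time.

Op 1: note_on(70): voice 0 is free -> assigned | voices=[70 -]
Op 2: note_off(70): free voice 0 | voices=[- -]
Op 3: note_on(65): voice 0 is free -> assigned | voices=[65 -]
Op 4: note_on(88): voice 1 is free -> assigned | voices=[65 88]
Op 5: note_off(65): free voice 0 | voices=[- 88]
Op 6: note_on(89): voice 0 is free -> assigned | voices=[89 88]
Op 7: note_off(89): free voice 0 | voices=[- 88]
Op 8: note_off(88): free voice 1 | voices=[- -]

Answer: 4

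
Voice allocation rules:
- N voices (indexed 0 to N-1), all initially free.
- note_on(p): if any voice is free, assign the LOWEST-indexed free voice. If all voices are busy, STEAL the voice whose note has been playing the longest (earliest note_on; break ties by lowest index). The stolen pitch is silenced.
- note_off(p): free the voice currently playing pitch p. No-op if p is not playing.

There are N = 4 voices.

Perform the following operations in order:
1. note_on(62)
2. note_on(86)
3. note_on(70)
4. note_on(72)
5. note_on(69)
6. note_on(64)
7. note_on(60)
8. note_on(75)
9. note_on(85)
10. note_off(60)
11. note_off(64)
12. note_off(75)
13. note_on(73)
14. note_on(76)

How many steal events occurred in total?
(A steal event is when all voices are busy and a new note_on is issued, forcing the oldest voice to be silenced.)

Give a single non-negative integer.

Op 1: note_on(62): voice 0 is free -> assigned | voices=[62 - - -]
Op 2: note_on(86): voice 1 is free -> assigned | voices=[62 86 - -]
Op 3: note_on(70): voice 2 is free -> assigned | voices=[62 86 70 -]
Op 4: note_on(72): voice 3 is free -> assigned | voices=[62 86 70 72]
Op 5: note_on(69): all voices busy, STEAL voice 0 (pitch 62, oldest) -> assign | voices=[69 86 70 72]
Op 6: note_on(64): all voices busy, STEAL voice 1 (pitch 86, oldest) -> assign | voices=[69 64 70 72]
Op 7: note_on(60): all voices busy, STEAL voice 2 (pitch 70, oldest) -> assign | voices=[69 64 60 72]
Op 8: note_on(75): all voices busy, STEAL voice 3 (pitch 72, oldest) -> assign | voices=[69 64 60 75]
Op 9: note_on(85): all voices busy, STEAL voice 0 (pitch 69, oldest) -> assign | voices=[85 64 60 75]
Op 10: note_off(60): free voice 2 | voices=[85 64 - 75]
Op 11: note_off(64): free voice 1 | voices=[85 - - 75]
Op 12: note_off(75): free voice 3 | voices=[85 - - -]
Op 13: note_on(73): voice 1 is free -> assigned | voices=[85 73 - -]
Op 14: note_on(76): voice 2 is free -> assigned | voices=[85 73 76 -]

Answer: 5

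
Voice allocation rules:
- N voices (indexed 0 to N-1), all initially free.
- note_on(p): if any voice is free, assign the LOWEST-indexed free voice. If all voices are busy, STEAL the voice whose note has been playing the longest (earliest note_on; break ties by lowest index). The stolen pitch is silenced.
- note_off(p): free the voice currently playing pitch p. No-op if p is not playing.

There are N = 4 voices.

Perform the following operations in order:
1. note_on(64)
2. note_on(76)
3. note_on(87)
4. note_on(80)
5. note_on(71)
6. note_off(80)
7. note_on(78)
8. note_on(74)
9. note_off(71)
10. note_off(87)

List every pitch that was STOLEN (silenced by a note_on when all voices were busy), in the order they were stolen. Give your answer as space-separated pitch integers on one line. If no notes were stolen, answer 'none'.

Op 1: note_on(64): voice 0 is free -> assigned | voices=[64 - - -]
Op 2: note_on(76): voice 1 is free -> assigned | voices=[64 76 - -]
Op 3: note_on(87): voice 2 is free -> assigned | voices=[64 76 87 -]
Op 4: note_on(80): voice 3 is free -> assigned | voices=[64 76 87 80]
Op 5: note_on(71): all voices busy, STEAL voice 0 (pitch 64, oldest) -> assign | voices=[71 76 87 80]
Op 6: note_off(80): free voice 3 | voices=[71 76 87 -]
Op 7: note_on(78): voice 3 is free -> assigned | voices=[71 76 87 78]
Op 8: note_on(74): all voices busy, STEAL voice 1 (pitch 76, oldest) -> assign | voices=[71 74 87 78]
Op 9: note_off(71): free voice 0 | voices=[- 74 87 78]
Op 10: note_off(87): free voice 2 | voices=[- 74 - 78]

Answer: 64 76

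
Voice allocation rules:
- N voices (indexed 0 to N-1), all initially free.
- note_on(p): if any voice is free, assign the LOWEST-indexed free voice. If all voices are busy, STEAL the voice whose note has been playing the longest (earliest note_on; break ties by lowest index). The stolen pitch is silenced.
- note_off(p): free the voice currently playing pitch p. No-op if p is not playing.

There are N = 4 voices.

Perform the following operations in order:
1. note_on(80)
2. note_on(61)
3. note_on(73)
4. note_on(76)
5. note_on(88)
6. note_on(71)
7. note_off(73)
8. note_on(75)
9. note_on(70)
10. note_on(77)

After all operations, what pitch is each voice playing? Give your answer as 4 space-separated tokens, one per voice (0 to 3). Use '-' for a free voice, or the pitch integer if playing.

Op 1: note_on(80): voice 0 is free -> assigned | voices=[80 - - -]
Op 2: note_on(61): voice 1 is free -> assigned | voices=[80 61 - -]
Op 3: note_on(73): voice 2 is free -> assigned | voices=[80 61 73 -]
Op 4: note_on(76): voice 3 is free -> assigned | voices=[80 61 73 76]
Op 5: note_on(88): all voices busy, STEAL voice 0 (pitch 80, oldest) -> assign | voices=[88 61 73 76]
Op 6: note_on(71): all voices busy, STEAL voice 1 (pitch 61, oldest) -> assign | voices=[88 71 73 76]
Op 7: note_off(73): free voice 2 | voices=[88 71 - 76]
Op 8: note_on(75): voice 2 is free -> assigned | voices=[88 71 75 76]
Op 9: note_on(70): all voices busy, STEAL voice 3 (pitch 76, oldest) -> assign | voices=[88 71 75 70]
Op 10: note_on(77): all voices busy, STEAL voice 0 (pitch 88, oldest) -> assign | voices=[77 71 75 70]

Answer: 77 71 75 70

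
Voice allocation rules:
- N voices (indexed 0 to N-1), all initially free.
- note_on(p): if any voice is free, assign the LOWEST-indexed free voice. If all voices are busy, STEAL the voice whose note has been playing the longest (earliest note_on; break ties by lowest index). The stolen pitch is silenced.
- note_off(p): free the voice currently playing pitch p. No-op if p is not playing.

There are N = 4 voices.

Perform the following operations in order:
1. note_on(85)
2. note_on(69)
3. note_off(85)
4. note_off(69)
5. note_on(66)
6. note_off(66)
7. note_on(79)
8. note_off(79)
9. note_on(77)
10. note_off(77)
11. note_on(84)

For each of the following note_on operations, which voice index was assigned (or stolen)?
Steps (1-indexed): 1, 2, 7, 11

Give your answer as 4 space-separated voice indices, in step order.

Answer: 0 1 0 0

Derivation:
Op 1: note_on(85): voice 0 is free -> assigned | voices=[85 - - -]
Op 2: note_on(69): voice 1 is free -> assigned | voices=[85 69 - -]
Op 3: note_off(85): free voice 0 | voices=[- 69 - -]
Op 4: note_off(69): free voice 1 | voices=[- - - -]
Op 5: note_on(66): voice 0 is free -> assigned | voices=[66 - - -]
Op 6: note_off(66): free voice 0 | voices=[- - - -]
Op 7: note_on(79): voice 0 is free -> assigned | voices=[79 - - -]
Op 8: note_off(79): free voice 0 | voices=[- - - -]
Op 9: note_on(77): voice 0 is free -> assigned | voices=[77 - - -]
Op 10: note_off(77): free voice 0 | voices=[- - - -]
Op 11: note_on(84): voice 0 is free -> assigned | voices=[84 - - -]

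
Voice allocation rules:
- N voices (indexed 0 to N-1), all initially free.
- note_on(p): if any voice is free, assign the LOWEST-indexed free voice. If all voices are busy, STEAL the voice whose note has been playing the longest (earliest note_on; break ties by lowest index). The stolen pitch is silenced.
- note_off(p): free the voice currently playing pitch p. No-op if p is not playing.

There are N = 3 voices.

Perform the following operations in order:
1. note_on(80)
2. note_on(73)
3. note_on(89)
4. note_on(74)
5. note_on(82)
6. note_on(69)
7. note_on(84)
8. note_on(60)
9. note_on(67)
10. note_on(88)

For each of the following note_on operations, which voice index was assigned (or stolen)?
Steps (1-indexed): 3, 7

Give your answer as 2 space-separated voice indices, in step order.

Answer: 2 0

Derivation:
Op 1: note_on(80): voice 0 is free -> assigned | voices=[80 - -]
Op 2: note_on(73): voice 1 is free -> assigned | voices=[80 73 -]
Op 3: note_on(89): voice 2 is free -> assigned | voices=[80 73 89]
Op 4: note_on(74): all voices busy, STEAL voice 0 (pitch 80, oldest) -> assign | voices=[74 73 89]
Op 5: note_on(82): all voices busy, STEAL voice 1 (pitch 73, oldest) -> assign | voices=[74 82 89]
Op 6: note_on(69): all voices busy, STEAL voice 2 (pitch 89, oldest) -> assign | voices=[74 82 69]
Op 7: note_on(84): all voices busy, STEAL voice 0 (pitch 74, oldest) -> assign | voices=[84 82 69]
Op 8: note_on(60): all voices busy, STEAL voice 1 (pitch 82, oldest) -> assign | voices=[84 60 69]
Op 9: note_on(67): all voices busy, STEAL voice 2 (pitch 69, oldest) -> assign | voices=[84 60 67]
Op 10: note_on(88): all voices busy, STEAL voice 0 (pitch 84, oldest) -> assign | voices=[88 60 67]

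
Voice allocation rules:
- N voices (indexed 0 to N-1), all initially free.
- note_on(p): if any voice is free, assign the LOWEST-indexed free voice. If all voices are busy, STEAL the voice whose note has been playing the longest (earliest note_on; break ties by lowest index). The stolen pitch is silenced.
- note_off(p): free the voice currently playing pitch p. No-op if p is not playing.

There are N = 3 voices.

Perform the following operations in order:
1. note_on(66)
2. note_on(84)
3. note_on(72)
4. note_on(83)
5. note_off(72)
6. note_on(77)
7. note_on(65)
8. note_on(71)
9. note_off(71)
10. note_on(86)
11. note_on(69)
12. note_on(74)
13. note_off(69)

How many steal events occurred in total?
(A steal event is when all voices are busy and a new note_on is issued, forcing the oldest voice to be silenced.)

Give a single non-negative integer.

Answer: 5

Derivation:
Op 1: note_on(66): voice 0 is free -> assigned | voices=[66 - -]
Op 2: note_on(84): voice 1 is free -> assigned | voices=[66 84 -]
Op 3: note_on(72): voice 2 is free -> assigned | voices=[66 84 72]
Op 4: note_on(83): all voices busy, STEAL voice 0 (pitch 66, oldest) -> assign | voices=[83 84 72]
Op 5: note_off(72): free voice 2 | voices=[83 84 -]
Op 6: note_on(77): voice 2 is free -> assigned | voices=[83 84 77]
Op 7: note_on(65): all voices busy, STEAL voice 1 (pitch 84, oldest) -> assign | voices=[83 65 77]
Op 8: note_on(71): all voices busy, STEAL voice 0 (pitch 83, oldest) -> assign | voices=[71 65 77]
Op 9: note_off(71): free voice 0 | voices=[- 65 77]
Op 10: note_on(86): voice 0 is free -> assigned | voices=[86 65 77]
Op 11: note_on(69): all voices busy, STEAL voice 2 (pitch 77, oldest) -> assign | voices=[86 65 69]
Op 12: note_on(74): all voices busy, STEAL voice 1 (pitch 65, oldest) -> assign | voices=[86 74 69]
Op 13: note_off(69): free voice 2 | voices=[86 74 -]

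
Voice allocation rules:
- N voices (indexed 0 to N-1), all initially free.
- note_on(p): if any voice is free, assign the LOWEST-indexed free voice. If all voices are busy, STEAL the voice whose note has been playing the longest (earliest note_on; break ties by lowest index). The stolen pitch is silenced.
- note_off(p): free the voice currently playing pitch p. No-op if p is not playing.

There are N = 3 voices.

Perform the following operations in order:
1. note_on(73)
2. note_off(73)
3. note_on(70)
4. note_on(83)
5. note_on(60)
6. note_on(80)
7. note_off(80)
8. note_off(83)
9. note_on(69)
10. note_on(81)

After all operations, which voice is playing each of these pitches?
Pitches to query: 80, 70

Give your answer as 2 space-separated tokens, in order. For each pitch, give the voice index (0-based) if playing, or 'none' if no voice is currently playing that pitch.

Answer: none none

Derivation:
Op 1: note_on(73): voice 0 is free -> assigned | voices=[73 - -]
Op 2: note_off(73): free voice 0 | voices=[- - -]
Op 3: note_on(70): voice 0 is free -> assigned | voices=[70 - -]
Op 4: note_on(83): voice 1 is free -> assigned | voices=[70 83 -]
Op 5: note_on(60): voice 2 is free -> assigned | voices=[70 83 60]
Op 6: note_on(80): all voices busy, STEAL voice 0 (pitch 70, oldest) -> assign | voices=[80 83 60]
Op 7: note_off(80): free voice 0 | voices=[- 83 60]
Op 8: note_off(83): free voice 1 | voices=[- - 60]
Op 9: note_on(69): voice 0 is free -> assigned | voices=[69 - 60]
Op 10: note_on(81): voice 1 is free -> assigned | voices=[69 81 60]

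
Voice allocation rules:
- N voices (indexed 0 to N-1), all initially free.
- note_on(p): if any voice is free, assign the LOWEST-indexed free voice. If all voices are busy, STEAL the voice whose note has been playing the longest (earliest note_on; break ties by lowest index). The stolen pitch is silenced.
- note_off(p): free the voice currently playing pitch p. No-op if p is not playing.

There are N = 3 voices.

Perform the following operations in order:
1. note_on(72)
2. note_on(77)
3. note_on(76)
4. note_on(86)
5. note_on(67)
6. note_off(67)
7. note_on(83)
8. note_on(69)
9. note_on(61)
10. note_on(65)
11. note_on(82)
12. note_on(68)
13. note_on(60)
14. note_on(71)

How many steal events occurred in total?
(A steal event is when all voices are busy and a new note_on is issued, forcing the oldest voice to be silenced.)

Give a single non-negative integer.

Op 1: note_on(72): voice 0 is free -> assigned | voices=[72 - -]
Op 2: note_on(77): voice 1 is free -> assigned | voices=[72 77 -]
Op 3: note_on(76): voice 2 is free -> assigned | voices=[72 77 76]
Op 4: note_on(86): all voices busy, STEAL voice 0 (pitch 72, oldest) -> assign | voices=[86 77 76]
Op 5: note_on(67): all voices busy, STEAL voice 1 (pitch 77, oldest) -> assign | voices=[86 67 76]
Op 6: note_off(67): free voice 1 | voices=[86 - 76]
Op 7: note_on(83): voice 1 is free -> assigned | voices=[86 83 76]
Op 8: note_on(69): all voices busy, STEAL voice 2 (pitch 76, oldest) -> assign | voices=[86 83 69]
Op 9: note_on(61): all voices busy, STEAL voice 0 (pitch 86, oldest) -> assign | voices=[61 83 69]
Op 10: note_on(65): all voices busy, STEAL voice 1 (pitch 83, oldest) -> assign | voices=[61 65 69]
Op 11: note_on(82): all voices busy, STEAL voice 2 (pitch 69, oldest) -> assign | voices=[61 65 82]
Op 12: note_on(68): all voices busy, STEAL voice 0 (pitch 61, oldest) -> assign | voices=[68 65 82]
Op 13: note_on(60): all voices busy, STEAL voice 1 (pitch 65, oldest) -> assign | voices=[68 60 82]
Op 14: note_on(71): all voices busy, STEAL voice 2 (pitch 82, oldest) -> assign | voices=[68 60 71]

Answer: 9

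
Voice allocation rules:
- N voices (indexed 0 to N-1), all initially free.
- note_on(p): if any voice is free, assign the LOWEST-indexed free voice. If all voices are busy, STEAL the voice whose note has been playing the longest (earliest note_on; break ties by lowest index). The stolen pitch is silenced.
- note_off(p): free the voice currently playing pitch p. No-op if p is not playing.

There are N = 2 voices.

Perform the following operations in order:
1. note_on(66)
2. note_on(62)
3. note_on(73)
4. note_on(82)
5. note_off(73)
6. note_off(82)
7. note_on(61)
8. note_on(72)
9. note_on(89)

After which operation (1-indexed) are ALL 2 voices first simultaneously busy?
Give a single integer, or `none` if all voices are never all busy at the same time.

Answer: 2

Derivation:
Op 1: note_on(66): voice 0 is free -> assigned | voices=[66 -]
Op 2: note_on(62): voice 1 is free -> assigned | voices=[66 62]
Op 3: note_on(73): all voices busy, STEAL voice 0 (pitch 66, oldest) -> assign | voices=[73 62]
Op 4: note_on(82): all voices busy, STEAL voice 1 (pitch 62, oldest) -> assign | voices=[73 82]
Op 5: note_off(73): free voice 0 | voices=[- 82]
Op 6: note_off(82): free voice 1 | voices=[- -]
Op 7: note_on(61): voice 0 is free -> assigned | voices=[61 -]
Op 8: note_on(72): voice 1 is free -> assigned | voices=[61 72]
Op 9: note_on(89): all voices busy, STEAL voice 0 (pitch 61, oldest) -> assign | voices=[89 72]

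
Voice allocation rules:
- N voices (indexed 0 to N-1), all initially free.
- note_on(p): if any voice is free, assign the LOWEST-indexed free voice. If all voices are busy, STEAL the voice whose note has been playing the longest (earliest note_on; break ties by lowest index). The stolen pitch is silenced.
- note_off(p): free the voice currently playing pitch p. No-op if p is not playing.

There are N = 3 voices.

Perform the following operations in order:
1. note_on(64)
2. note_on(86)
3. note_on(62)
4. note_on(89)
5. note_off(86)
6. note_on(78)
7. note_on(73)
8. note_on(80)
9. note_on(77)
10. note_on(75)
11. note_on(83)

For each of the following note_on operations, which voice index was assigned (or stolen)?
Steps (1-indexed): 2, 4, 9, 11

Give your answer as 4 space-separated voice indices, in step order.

Op 1: note_on(64): voice 0 is free -> assigned | voices=[64 - -]
Op 2: note_on(86): voice 1 is free -> assigned | voices=[64 86 -]
Op 3: note_on(62): voice 2 is free -> assigned | voices=[64 86 62]
Op 4: note_on(89): all voices busy, STEAL voice 0 (pitch 64, oldest) -> assign | voices=[89 86 62]
Op 5: note_off(86): free voice 1 | voices=[89 - 62]
Op 6: note_on(78): voice 1 is free -> assigned | voices=[89 78 62]
Op 7: note_on(73): all voices busy, STEAL voice 2 (pitch 62, oldest) -> assign | voices=[89 78 73]
Op 8: note_on(80): all voices busy, STEAL voice 0 (pitch 89, oldest) -> assign | voices=[80 78 73]
Op 9: note_on(77): all voices busy, STEAL voice 1 (pitch 78, oldest) -> assign | voices=[80 77 73]
Op 10: note_on(75): all voices busy, STEAL voice 2 (pitch 73, oldest) -> assign | voices=[80 77 75]
Op 11: note_on(83): all voices busy, STEAL voice 0 (pitch 80, oldest) -> assign | voices=[83 77 75]

Answer: 1 0 1 0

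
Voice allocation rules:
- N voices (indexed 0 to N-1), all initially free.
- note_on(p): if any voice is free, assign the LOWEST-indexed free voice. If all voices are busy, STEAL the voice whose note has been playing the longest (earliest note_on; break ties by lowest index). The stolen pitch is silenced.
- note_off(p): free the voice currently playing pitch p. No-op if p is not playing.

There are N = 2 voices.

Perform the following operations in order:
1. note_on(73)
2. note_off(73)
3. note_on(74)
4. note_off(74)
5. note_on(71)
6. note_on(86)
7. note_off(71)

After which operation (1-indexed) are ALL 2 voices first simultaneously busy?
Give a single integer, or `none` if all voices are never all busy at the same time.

Answer: 6

Derivation:
Op 1: note_on(73): voice 0 is free -> assigned | voices=[73 -]
Op 2: note_off(73): free voice 0 | voices=[- -]
Op 3: note_on(74): voice 0 is free -> assigned | voices=[74 -]
Op 4: note_off(74): free voice 0 | voices=[- -]
Op 5: note_on(71): voice 0 is free -> assigned | voices=[71 -]
Op 6: note_on(86): voice 1 is free -> assigned | voices=[71 86]
Op 7: note_off(71): free voice 0 | voices=[- 86]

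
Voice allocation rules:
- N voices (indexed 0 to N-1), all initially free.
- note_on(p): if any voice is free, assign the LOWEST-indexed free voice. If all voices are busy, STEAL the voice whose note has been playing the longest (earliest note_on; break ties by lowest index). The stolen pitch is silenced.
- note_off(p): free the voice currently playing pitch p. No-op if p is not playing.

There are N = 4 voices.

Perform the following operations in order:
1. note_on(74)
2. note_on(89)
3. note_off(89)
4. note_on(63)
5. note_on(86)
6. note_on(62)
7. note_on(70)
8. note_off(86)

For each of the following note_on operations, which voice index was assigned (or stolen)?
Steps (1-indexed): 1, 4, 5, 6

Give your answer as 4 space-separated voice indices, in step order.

Answer: 0 1 2 3

Derivation:
Op 1: note_on(74): voice 0 is free -> assigned | voices=[74 - - -]
Op 2: note_on(89): voice 1 is free -> assigned | voices=[74 89 - -]
Op 3: note_off(89): free voice 1 | voices=[74 - - -]
Op 4: note_on(63): voice 1 is free -> assigned | voices=[74 63 - -]
Op 5: note_on(86): voice 2 is free -> assigned | voices=[74 63 86 -]
Op 6: note_on(62): voice 3 is free -> assigned | voices=[74 63 86 62]
Op 7: note_on(70): all voices busy, STEAL voice 0 (pitch 74, oldest) -> assign | voices=[70 63 86 62]
Op 8: note_off(86): free voice 2 | voices=[70 63 - 62]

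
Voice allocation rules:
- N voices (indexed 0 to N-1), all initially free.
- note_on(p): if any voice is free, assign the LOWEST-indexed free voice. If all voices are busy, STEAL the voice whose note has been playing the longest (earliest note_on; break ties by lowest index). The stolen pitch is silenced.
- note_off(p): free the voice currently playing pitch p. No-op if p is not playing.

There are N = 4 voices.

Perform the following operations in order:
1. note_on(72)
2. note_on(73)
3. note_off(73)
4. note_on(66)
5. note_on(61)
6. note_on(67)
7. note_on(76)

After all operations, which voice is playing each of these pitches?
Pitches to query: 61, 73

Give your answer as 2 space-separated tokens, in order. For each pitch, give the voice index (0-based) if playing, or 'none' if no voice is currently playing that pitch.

Answer: 2 none

Derivation:
Op 1: note_on(72): voice 0 is free -> assigned | voices=[72 - - -]
Op 2: note_on(73): voice 1 is free -> assigned | voices=[72 73 - -]
Op 3: note_off(73): free voice 1 | voices=[72 - - -]
Op 4: note_on(66): voice 1 is free -> assigned | voices=[72 66 - -]
Op 5: note_on(61): voice 2 is free -> assigned | voices=[72 66 61 -]
Op 6: note_on(67): voice 3 is free -> assigned | voices=[72 66 61 67]
Op 7: note_on(76): all voices busy, STEAL voice 0 (pitch 72, oldest) -> assign | voices=[76 66 61 67]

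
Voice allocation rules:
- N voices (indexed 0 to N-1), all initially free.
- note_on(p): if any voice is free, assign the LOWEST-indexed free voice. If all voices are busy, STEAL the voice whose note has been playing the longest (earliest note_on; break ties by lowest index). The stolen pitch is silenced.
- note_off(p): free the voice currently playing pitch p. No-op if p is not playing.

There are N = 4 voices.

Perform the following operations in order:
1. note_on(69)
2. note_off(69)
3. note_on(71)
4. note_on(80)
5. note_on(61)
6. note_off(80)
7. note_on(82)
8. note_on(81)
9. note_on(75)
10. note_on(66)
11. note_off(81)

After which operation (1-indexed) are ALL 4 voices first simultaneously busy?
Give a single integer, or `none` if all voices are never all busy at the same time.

Answer: 8

Derivation:
Op 1: note_on(69): voice 0 is free -> assigned | voices=[69 - - -]
Op 2: note_off(69): free voice 0 | voices=[- - - -]
Op 3: note_on(71): voice 0 is free -> assigned | voices=[71 - - -]
Op 4: note_on(80): voice 1 is free -> assigned | voices=[71 80 - -]
Op 5: note_on(61): voice 2 is free -> assigned | voices=[71 80 61 -]
Op 6: note_off(80): free voice 1 | voices=[71 - 61 -]
Op 7: note_on(82): voice 1 is free -> assigned | voices=[71 82 61 -]
Op 8: note_on(81): voice 3 is free -> assigned | voices=[71 82 61 81]
Op 9: note_on(75): all voices busy, STEAL voice 0 (pitch 71, oldest) -> assign | voices=[75 82 61 81]
Op 10: note_on(66): all voices busy, STEAL voice 2 (pitch 61, oldest) -> assign | voices=[75 82 66 81]
Op 11: note_off(81): free voice 3 | voices=[75 82 66 -]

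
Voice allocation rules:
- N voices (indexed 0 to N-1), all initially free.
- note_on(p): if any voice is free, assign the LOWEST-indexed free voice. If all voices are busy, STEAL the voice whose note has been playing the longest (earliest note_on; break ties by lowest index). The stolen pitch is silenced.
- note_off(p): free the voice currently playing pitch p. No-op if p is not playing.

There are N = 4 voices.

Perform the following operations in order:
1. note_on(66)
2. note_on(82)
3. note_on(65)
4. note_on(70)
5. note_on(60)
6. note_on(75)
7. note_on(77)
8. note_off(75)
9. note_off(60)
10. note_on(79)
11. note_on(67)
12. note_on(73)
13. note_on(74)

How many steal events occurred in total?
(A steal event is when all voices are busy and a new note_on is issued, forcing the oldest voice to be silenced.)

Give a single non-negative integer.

Op 1: note_on(66): voice 0 is free -> assigned | voices=[66 - - -]
Op 2: note_on(82): voice 1 is free -> assigned | voices=[66 82 - -]
Op 3: note_on(65): voice 2 is free -> assigned | voices=[66 82 65 -]
Op 4: note_on(70): voice 3 is free -> assigned | voices=[66 82 65 70]
Op 5: note_on(60): all voices busy, STEAL voice 0 (pitch 66, oldest) -> assign | voices=[60 82 65 70]
Op 6: note_on(75): all voices busy, STEAL voice 1 (pitch 82, oldest) -> assign | voices=[60 75 65 70]
Op 7: note_on(77): all voices busy, STEAL voice 2 (pitch 65, oldest) -> assign | voices=[60 75 77 70]
Op 8: note_off(75): free voice 1 | voices=[60 - 77 70]
Op 9: note_off(60): free voice 0 | voices=[- - 77 70]
Op 10: note_on(79): voice 0 is free -> assigned | voices=[79 - 77 70]
Op 11: note_on(67): voice 1 is free -> assigned | voices=[79 67 77 70]
Op 12: note_on(73): all voices busy, STEAL voice 3 (pitch 70, oldest) -> assign | voices=[79 67 77 73]
Op 13: note_on(74): all voices busy, STEAL voice 2 (pitch 77, oldest) -> assign | voices=[79 67 74 73]

Answer: 5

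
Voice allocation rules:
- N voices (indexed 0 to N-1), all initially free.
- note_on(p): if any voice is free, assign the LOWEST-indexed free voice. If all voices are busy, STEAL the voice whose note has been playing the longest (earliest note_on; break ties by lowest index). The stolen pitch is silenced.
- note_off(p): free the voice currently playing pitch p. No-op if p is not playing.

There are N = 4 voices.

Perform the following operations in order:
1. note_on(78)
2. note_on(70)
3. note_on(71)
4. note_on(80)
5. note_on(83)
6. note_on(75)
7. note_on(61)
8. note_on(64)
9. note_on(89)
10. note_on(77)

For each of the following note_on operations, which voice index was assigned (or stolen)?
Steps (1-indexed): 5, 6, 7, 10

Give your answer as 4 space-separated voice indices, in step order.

Op 1: note_on(78): voice 0 is free -> assigned | voices=[78 - - -]
Op 2: note_on(70): voice 1 is free -> assigned | voices=[78 70 - -]
Op 3: note_on(71): voice 2 is free -> assigned | voices=[78 70 71 -]
Op 4: note_on(80): voice 3 is free -> assigned | voices=[78 70 71 80]
Op 5: note_on(83): all voices busy, STEAL voice 0 (pitch 78, oldest) -> assign | voices=[83 70 71 80]
Op 6: note_on(75): all voices busy, STEAL voice 1 (pitch 70, oldest) -> assign | voices=[83 75 71 80]
Op 7: note_on(61): all voices busy, STEAL voice 2 (pitch 71, oldest) -> assign | voices=[83 75 61 80]
Op 8: note_on(64): all voices busy, STEAL voice 3 (pitch 80, oldest) -> assign | voices=[83 75 61 64]
Op 9: note_on(89): all voices busy, STEAL voice 0 (pitch 83, oldest) -> assign | voices=[89 75 61 64]
Op 10: note_on(77): all voices busy, STEAL voice 1 (pitch 75, oldest) -> assign | voices=[89 77 61 64]

Answer: 0 1 2 1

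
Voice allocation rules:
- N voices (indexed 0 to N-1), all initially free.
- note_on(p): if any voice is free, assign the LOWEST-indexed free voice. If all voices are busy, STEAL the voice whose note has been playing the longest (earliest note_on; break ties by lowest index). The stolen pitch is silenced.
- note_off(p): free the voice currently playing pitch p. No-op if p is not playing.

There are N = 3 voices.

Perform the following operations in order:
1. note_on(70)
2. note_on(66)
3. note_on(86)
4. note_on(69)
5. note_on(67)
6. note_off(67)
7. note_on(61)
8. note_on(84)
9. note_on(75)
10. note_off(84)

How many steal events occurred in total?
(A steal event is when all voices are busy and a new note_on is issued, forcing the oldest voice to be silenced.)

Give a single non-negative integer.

Answer: 4

Derivation:
Op 1: note_on(70): voice 0 is free -> assigned | voices=[70 - -]
Op 2: note_on(66): voice 1 is free -> assigned | voices=[70 66 -]
Op 3: note_on(86): voice 2 is free -> assigned | voices=[70 66 86]
Op 4: note_on(69): all voices busy, STEAL voice 0 (pitch 70, oldest) -> assign | voices=[69 66 86]
Op 5: note_on(67): all voices busy, STEAL voice 1 (pitch 66, oldest) -> assign | voices=[69 67 86]
Op 6: note_off(67): free voice 1 | voices=[69 - 86]
Op 7: note_on(61): voice 1 is free -> assigned | voices=[69 61 86]
Op 8: note_on(84): all voices busy, STEAL voice 2 (pitch 86, oldest) -> assign | voices=[69 61 84]
Op 9: note_on(75): all voices busy, STEAL voice 0 (pitch 69, oldest) -> assign | voices=[75 61 84]
Op 10: note_off(84): free voice 2 | voices=[75 61 -]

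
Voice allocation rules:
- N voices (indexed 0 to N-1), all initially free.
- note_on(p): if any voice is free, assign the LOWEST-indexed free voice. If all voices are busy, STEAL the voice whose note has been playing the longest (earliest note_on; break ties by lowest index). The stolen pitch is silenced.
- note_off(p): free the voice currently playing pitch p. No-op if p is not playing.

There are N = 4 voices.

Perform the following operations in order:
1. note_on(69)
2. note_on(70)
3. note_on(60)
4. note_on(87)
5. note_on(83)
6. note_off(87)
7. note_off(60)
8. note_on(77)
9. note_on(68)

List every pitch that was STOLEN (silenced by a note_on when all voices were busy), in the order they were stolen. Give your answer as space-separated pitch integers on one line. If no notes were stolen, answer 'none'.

Op 1: note_on(69): voice 0 is free -> assigned | voices=[69 - - -]
Op 2: note_on(70): voice 1 is free -> assigned | voices=[69 70 - -]
Op 3: note_on(60): voice 2 is free -> assigned | voices=[69 70 60 -]
Op 4: note_on(87): voice 3 is free -> assigned | voices=[69 70 60 87]
Op 5: note_on(83): all voices busy, STEAL voice 0 (pitch 69, oldest) -> assign | voices=[83 70 60 87]
Op 6: note_off(87): free voice 3 | voices=[83 70 60 -]
Op 7: note_off(60): free voice 2 | voices=[83 70 - -]
Op 8: note_on(77): voice 2 is free -> assigned | voices=[83 70 77 -]
Op 9: note_on(68): voice 3 is free -> assigned | voices=[83 70 77 68]

Answer: 69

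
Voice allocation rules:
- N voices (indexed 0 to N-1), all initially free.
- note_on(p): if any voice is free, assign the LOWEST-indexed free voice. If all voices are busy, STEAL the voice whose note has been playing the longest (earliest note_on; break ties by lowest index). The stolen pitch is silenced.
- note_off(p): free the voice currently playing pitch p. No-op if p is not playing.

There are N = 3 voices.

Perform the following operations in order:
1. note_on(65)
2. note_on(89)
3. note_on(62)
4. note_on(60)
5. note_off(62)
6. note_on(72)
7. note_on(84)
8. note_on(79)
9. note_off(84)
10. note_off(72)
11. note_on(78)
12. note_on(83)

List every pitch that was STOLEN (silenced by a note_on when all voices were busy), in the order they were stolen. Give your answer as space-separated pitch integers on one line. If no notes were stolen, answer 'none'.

Op 1: note_on(65): voice 0 is free -> assigned | voices=[65 - -]
Op 2: note_on(89): voice 1 is free -> assigned | voices=[65 89 -]
Op 3: note_on(62): voice 2 is free -> assigned | voices=[65 89 62]
Op 4: note_on(60): all voices busy, STEAL voice 0 (pitch 65, oldest) -> assign | voices=[60 89 62]
Op 5: note_off(62): free voice 2 | voices=[60 89 -]
Op 6: note_on(72): voice 2 is free -> assigned | voices=[60 89 72]
Op 7: note_on(84): all voices busy, STEAL voice 1 (pitch 89, oldest) -> assign | voices=[60 84 72]
Op 8: note_on(79): all voices busy, STEAL voice 0 (pitch 60, oldest) -> assign | voices=[79 84 72]
Op 9: note_off(84): free voice 1 | voices=[79 - 72]
Op 10: note_off(72): free voice 2 | voices=[79 - -]
Op 11: note_on(78): voice 1 is free -> assigned | voices=[79 78 -]
Op 12: note_on(83): voice 2 is free -> assigned | voices=[79 78 83]

Answer: 65 89 60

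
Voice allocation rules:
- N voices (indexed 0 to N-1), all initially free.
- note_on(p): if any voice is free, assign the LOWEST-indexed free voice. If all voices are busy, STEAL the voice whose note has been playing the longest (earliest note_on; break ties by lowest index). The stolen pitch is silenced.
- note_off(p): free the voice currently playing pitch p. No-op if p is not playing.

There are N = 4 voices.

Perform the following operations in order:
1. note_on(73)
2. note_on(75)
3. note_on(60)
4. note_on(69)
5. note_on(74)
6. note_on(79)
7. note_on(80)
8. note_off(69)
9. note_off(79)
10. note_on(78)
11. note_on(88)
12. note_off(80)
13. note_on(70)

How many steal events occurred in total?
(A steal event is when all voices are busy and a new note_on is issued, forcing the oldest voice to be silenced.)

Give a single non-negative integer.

Answer: 3

Derivation:
Op 1: note_on(73): voice 0 is free -> assigned | voices=[73 - - -]
Op 2: note_on(75): voice 1 is free -> assigned | voices=[73 75 - -]
Op 3: note_on(60): voice 2 is free -> assigned | voices=[73 75 60 -]
Op 4: note_on(69): voice 3 is free -> assigned | voices=[73 75 60 69]
Op 5: note_on(74): all voices busy, STEAL voice 0 (pitch 73, oldest) -> assign | voices=[74 75 60 69]
Op 6: note_on(79): all voices busy, STEAL voice 1 (pitch 75, oldest) -> assign | voices=[74 79 60 69]
Op 7: note_on(80): all voices busy, STEAL voice 2 (pitch 60, oldest) -> assign | voices=[74 79 80 69]
Op 8: note_off(69): free voice 3 | voices=[74 79 80 -]
Op 9: note_off(79): free voice 1 | voices=[74 - 80 -]
Op 10: note_on(78): voice 1 is free -> assigned | voices=[74 78 80 -]
Op 11: note_on(88): voice 3 is free -> assigned | voices=[74 78 80 88]
Op 12: note_off(80): free voice 2 | voices=[74 78 - 88]
Op 13: note_on(70): voice 2 is free -> assigned | voices=[74 78 70 88]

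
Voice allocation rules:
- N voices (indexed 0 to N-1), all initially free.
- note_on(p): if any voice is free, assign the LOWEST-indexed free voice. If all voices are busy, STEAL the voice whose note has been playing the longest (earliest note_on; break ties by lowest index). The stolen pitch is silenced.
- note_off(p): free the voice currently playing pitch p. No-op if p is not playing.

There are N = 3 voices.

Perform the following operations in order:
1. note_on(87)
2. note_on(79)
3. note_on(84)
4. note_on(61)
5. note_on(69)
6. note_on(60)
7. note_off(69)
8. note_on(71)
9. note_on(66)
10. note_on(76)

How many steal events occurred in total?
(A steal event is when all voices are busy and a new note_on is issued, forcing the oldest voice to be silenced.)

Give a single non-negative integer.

Answer: 5

Derivation:
Op 1: note_on(87): voice 0 is free -> assigned | voices=[87 - -]
Op 2: note_on(79): voice 1 is free -> assigned | voices=[87 79 -]
Op 3: note_on(84): voice 2 is free -> assigned | voices=[87 79 84]
Op 4: note_on(61): all voices busy, STEAL voice 0 (pitch 87, oldest) -> assign | voices=[61 79 84]
Op 5: note_on(69): all voices busy, STEAL voice 1 (pitch 79, oldest) -> assign | voices=[61 69 84]
Op 6: note_on(60): all voices busy, STEAL voice 2 (pitch 84, oldest) -> assign | voices=[61 69 60]
Op 7: note_off(69): free voice 1 | voices=[61 - 60]
Op 8: note_on(71): voice 1 is free -> assigned | voices=[61 71 60]
Op 9: note_on(66): all voices busy, STEAL voice 0 (pitch 61, oldest) -> assign | voices=[66 71 60]
Op 10: note_on(76): all voices busy, STEAL voice 2 (pitch 60, oldest) -> assign | voices=[66 71 76]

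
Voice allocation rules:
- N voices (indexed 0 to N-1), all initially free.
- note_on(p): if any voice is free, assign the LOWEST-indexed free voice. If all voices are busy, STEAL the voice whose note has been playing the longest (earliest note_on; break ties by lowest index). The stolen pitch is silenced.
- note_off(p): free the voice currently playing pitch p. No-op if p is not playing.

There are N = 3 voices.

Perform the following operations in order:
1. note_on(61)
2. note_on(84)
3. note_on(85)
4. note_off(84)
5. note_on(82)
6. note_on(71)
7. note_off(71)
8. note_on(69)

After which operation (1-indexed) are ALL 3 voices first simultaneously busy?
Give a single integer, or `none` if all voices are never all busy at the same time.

Op 1: note_on(61): voice 0 is free -> assigned | voices=[61 - -]
Op 2: note_on(84): voice 1 is free -> assigned | voices=[61 84 -]
Op 3: note_on(85): voice 2 is free -> assigned | voices=[61 84 85]
Op 4: note_off(84): free voice 1 | voices=[61 - 85]
Op 5: note_on(82): voice 1 is free -> assigned | voices=[61 82 85]
Op 6: note_on(71): all voices busy, STEAL voice 0 (pitch 61, oldest) -> assign | voices=[71 82 85]
Op 7: note_off(71): free voice 0 | voices=[- 82 85]
Op 8: note_on(69): voice 0 is free -> assigned | voices=[69 82 85]

Answer: 3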